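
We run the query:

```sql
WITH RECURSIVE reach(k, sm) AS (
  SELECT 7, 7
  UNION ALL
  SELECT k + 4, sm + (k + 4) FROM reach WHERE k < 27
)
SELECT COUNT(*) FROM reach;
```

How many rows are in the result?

Base: k=7, sm=7.
Iteration 1: 7 < 27 holds -> k = 7 + 4 = 11, sm = 7 + 11 = 18.
Iteration 2: 11 < 27 holds -> k = 11 + 4 = 15, sm = 18 + 15 = 33.
Iteration 3: 15 < 27 holds -> k = 15 + 4 = 19, sm = 33 + 19 = 52.
Iteration 4: 19 < 27 holds -> k = 19 + 4 = 23, sm = 52 + 23 = 75.
Iteration 5: 23 < 27 holds -> k = 23 + 4 = 27, sm = 75 + 27 = 102.
Iteration 6: 27 < 27 fails; recursion stops.
Total rows emitted: 6.

6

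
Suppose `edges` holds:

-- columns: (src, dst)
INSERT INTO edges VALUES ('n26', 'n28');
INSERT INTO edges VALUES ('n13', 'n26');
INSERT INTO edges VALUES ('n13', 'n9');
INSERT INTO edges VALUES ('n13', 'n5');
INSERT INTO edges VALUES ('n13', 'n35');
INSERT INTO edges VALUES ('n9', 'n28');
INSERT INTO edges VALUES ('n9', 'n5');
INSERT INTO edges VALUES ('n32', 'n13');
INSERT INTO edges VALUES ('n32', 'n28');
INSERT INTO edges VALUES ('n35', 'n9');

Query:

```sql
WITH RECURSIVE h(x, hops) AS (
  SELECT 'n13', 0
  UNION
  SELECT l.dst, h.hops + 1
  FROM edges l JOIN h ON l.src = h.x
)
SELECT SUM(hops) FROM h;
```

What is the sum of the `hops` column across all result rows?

Base: (n13, hops=0).
Iteration 1: edges from {n13} -> (n26, hops=1), (n35, hops=1), (n5, hops=1), (n9, hops=1).
Iteration 2: edges from {n26,n35,n5,n9} -> (n28, hops=2), (n5, hops=2), (n9, hops=2). [UNION drops 1 duplicate row(s)]
Iteration 3: edges from {n28,n5,n9} -> (n28, hops=3), (n5, hops=3).
Iteration 4: no outgoing edges from {n28,n5}; recursion stops.
SUM(hops) = 0 + 1 + 1 + 1 + 1 + 2 + 2 + 2 + 3 + 3 = 16.

16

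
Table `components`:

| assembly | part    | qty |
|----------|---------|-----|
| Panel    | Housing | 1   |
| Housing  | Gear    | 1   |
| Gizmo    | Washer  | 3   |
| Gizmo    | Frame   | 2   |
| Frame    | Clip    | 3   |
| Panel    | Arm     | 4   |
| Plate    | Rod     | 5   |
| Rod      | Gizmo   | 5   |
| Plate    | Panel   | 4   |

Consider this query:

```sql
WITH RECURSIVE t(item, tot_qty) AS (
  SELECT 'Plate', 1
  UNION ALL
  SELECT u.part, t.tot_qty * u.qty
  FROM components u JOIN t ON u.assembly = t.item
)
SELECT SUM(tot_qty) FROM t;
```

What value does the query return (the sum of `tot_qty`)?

Base: (Plate, tot_qty=1).
Iteration 1: components of {Plate} -> Panel = 1*4 = 4, Rod = 1*5 = 5.
Iteration 2: components of {Panel,Rod} -> Arm = 4*4 = 16, Gizmo = 5*5 = 25, Housing = 4*1 = 4.
Iteration 3: components of {Arm,Gizmo,Housing} -> Frame = 25*2 = 50, Gear = 4*1 = 4, Washer = 25*3 = 75.
Iteration 4: components of {Frame,Gear,Washer} -> Clip = 50*3 = 150.
Iteration 5: no further components; recursion stops.
SUM(tot_qty) = 1 + 4 + 5 + 16 + 4 + 25 + 4 + 50 + 75 + 150 = 334.

334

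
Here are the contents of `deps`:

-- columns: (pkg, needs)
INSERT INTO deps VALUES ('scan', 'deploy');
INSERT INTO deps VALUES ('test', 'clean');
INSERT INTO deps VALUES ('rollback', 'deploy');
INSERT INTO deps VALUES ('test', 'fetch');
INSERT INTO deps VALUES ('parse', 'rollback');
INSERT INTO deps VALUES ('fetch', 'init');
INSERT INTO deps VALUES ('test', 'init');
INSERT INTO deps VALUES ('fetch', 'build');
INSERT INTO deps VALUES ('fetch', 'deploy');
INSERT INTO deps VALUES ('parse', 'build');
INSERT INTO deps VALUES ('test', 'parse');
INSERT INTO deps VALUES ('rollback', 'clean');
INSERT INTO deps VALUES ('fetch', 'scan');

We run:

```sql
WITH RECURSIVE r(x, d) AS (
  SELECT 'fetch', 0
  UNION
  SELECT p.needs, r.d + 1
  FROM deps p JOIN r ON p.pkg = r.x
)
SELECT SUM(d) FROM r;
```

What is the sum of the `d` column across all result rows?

6

Base: (fetch, d=0).
Iteration 1: edges from {fetch} -> (build, d=1), (deploy, d=1), (init, d=1), (scan, d=1).
Iteration 2: edges from {build,deploy,init,scan} -> (deploy, d=2).
Iteration 3: no outgoing edges from {deploy}; recursion stops.
SUM(d) = 0 + 1 + 1 + 1 + 1 + 2 = 6.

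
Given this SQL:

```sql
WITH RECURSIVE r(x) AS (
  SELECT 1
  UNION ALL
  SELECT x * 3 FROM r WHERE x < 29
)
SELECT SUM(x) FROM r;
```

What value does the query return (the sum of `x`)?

121

Base: x=1.
Iteration 1: 1 < 29 holds -> x = 1 * 3 = 3.
Iteration 2: 3 < 29 holds -> x = 3 * 3 = 9.
Iteration 3: 9 < 29 holds -> x = 9 * 3 = 27.
Iteration 4: 27 < 29 holds -> x = 27 * 3 = 81.
Iteration 5: 81 < 29 fails; recursion stops.
SUM(x) = 1 + 3 + 9 + 27 + 81 = 121.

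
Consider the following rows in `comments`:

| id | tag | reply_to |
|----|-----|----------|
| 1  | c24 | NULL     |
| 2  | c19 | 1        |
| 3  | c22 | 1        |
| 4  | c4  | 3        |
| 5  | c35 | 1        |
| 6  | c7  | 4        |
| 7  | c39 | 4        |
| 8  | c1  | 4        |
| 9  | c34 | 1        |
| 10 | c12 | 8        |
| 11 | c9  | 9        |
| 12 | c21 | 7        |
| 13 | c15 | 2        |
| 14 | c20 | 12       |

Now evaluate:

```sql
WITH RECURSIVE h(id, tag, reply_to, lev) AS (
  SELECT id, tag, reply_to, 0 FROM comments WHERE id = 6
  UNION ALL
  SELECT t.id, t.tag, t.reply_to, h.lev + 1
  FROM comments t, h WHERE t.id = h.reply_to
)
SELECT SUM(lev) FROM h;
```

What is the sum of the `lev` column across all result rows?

Base: id=6 (c7), reply_to=4, lev 0.
Iteration 1: join on id=4 -> c4 (id 4, reply_to=3, lev 1).
Iteration 2: join on id=3 -> c22 (id 3, reply_to=1, lev 2).
Iteration 3: join on id=1 -> c24 (id 1, reply_to=NULL, lev 3).
Iteration 4: reply_to is NULL; no match; recursion stops.
SUM(lev) = 0 + 1 + 2 + 3 = 6.

6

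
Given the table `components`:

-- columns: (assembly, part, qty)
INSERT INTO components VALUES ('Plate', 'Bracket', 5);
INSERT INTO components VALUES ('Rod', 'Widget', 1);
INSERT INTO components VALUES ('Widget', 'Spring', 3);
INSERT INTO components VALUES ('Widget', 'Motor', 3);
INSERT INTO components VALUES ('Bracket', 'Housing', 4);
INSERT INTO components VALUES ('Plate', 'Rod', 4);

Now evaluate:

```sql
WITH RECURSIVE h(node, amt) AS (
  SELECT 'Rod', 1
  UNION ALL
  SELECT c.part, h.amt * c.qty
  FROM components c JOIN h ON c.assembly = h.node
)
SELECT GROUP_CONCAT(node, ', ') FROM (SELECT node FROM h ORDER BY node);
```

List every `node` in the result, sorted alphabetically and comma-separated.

Motor, Rod, Spring, Widget

Base: (Rod, amt=1).
Iteration 1: components of {Rod} -> Widget = 1*1 = 1.
Iteration 2: components of {Widget} -> Motor = 1*3 = 3, Spring = 1*3 = 3.
Iteration 3: no further components; recursion stops.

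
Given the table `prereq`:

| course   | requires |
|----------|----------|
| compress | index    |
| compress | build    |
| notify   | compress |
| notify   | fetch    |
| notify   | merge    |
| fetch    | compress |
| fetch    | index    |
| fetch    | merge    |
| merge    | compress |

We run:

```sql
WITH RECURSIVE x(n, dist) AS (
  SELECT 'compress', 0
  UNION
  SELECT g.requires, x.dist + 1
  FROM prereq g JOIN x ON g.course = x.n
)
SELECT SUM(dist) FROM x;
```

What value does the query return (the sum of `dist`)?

Base: (compress, dist=0).
Iteration 1: edges from {compress} -> (build, dist=1), (index, dist=1).
Iteration 2: no outgoing edges from {build,index}; recursion stops.
SUM(dist) = 0 + 1 + 1 = 2.

2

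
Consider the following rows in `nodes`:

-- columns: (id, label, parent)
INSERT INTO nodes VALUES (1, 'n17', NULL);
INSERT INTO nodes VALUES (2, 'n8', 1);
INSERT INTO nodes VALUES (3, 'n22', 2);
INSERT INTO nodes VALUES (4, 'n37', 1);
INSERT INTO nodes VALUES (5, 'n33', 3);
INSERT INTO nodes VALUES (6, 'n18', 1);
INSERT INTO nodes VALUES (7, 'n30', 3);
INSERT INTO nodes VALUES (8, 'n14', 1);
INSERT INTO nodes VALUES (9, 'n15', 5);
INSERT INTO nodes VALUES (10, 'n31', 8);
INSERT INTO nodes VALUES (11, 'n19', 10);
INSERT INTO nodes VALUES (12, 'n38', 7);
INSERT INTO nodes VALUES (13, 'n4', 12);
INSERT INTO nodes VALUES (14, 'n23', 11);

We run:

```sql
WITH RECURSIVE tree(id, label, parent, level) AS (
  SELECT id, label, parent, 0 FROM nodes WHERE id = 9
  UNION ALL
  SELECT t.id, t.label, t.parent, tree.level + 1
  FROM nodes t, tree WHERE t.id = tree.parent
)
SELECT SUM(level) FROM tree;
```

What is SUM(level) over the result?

Base: id=9 (n15), parent=5, level 0.
Iteration 1: join on id=5 -> n33 (id 5, parent=3, level 1).
Iteration 2: join on id=3 -> n22 (id 3, parent=2, level 2).
Iteration 3: join on id=2 -> n8 (id 2, parent=1, level 3).
Iteration 4: join on id=1 -> n17 (id 1, parent=NULL, level 4).
Iteration 5: parent is NULL; no match; recursion stops.
SUM(level) = 0 + 1 + 2 + 3 + 4 = 10.

10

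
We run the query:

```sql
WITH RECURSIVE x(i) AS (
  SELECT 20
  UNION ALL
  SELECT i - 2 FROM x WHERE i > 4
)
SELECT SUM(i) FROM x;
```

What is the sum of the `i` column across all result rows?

Base: i=20.
Iteration 1: 20 > 4 holds -> i = 20 - 2 = 18.
Iteration 2: 18 > 4 holds -> i = 18 - 2 = 16.
Iteration 3: 16 > 4 holds -> i = 16 - 2 = 14.
Iteration 4: 14 > 4 holds -> i = 14 - 2 = 12.
Iteration 5: 12 > 4 holds -> i = 12 - 2 = 10.
Iteration 6: 10 > 4 holds -> i = 10 - 2 = 8.
Iteration 7: 8 > 4 holds -> i = 8 - 2 = 6.
Iteration 8: 6 > 4 holds -> i = 6 - 2 = 4.
Iteration 9: 4 > 4 fails; recursion stops.
SUM(i) = 20 + 18 + 16 + 14 + 12 + 10 + 8 + 6 + 4 = 108.

108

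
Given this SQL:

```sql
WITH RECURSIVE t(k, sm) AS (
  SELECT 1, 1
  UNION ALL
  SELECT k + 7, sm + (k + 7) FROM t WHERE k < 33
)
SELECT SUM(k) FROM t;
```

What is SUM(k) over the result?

Base: k=1, sm=1.
Iteration 1: 1 < 33 holds -> k = 1 + 7 = 8, sm = 1 + 8 = 9.
Iteration 2: 8 < 33 holds -> k = 8 + 7 = 15, sm = 9 + 15 = 24.
Iteration 3: 15 < 33 holds -> k = 15 + 7 = 22, sm = 24 + 22 = 46.
Iteration 4: 22 < 33 holds -> k = 22 + 7 = 29, sm = 46 + 29 = 75.
Iteration 5: 29 < 33 holds -> k = 29 + 7 = 36, sm = 75 + 36 = 111.
Iteration 6: 36 < 33 fails; recursion stops.
SUM(k) = 1 + 8 + 15 + 22 + 29 + 36 = 111.

111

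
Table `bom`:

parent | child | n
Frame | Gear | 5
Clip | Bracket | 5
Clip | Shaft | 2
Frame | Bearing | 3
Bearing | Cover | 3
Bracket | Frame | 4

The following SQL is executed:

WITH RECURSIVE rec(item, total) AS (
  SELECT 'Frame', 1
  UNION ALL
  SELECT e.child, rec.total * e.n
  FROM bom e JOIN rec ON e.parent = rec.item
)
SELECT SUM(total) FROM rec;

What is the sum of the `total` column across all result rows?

18

Base: (Frame, total=1).
Iteration 1: components of {Frame} -> Bearing = 1*3 = 3, Gear = 1*5 = 5.
Iteration 2: components of {Bearing,Gear} -> Cover = 3*3 = 9.
Iteration 3: no further components; recursion stops.
SUM(total) = 1 + 3 + 5 + 9 = 18.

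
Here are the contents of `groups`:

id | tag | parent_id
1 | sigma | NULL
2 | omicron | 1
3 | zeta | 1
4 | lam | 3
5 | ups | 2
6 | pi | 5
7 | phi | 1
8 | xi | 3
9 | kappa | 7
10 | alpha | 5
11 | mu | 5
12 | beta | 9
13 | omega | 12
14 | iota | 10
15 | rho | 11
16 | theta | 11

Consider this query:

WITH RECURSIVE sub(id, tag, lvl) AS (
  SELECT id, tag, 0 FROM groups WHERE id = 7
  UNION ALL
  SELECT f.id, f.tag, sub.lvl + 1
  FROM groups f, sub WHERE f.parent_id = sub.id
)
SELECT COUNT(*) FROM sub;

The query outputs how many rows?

Base: id=7 (phi) at lvl 0.
Iteration 1: rows with parent_id in {7} -> kappa (id 9, lvl 1).
Iteration 2: rows with parent_id in {9} -> beta (id 12, lvl 2).
Iteration 3: rows with parent_id in {12} -> omega (id 13, lvl 3).
Iteration 4: no rows with parent_id in {13}; recursion stops.
Total rows emitted: 4.

4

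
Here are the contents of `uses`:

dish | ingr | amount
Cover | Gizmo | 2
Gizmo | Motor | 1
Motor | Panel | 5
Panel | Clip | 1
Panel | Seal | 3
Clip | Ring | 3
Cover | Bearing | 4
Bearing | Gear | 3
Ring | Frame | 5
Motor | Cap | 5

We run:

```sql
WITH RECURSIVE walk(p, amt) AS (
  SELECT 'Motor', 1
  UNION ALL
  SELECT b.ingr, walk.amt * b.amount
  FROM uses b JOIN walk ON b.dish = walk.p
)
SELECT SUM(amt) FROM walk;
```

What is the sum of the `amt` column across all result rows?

121

Base: (Motor, amt=1).
Iteration 1: components of {Motor} -> Cap = 1*5 = 5, Panel = 1*5 = 5.
Iteration 2: components of {Cap,Panel} -> Clip = 5*1 = 5, Seal = 5*3 = 15.
Iteration 3: components of {Clip,Seal} -> Ring = 5*3 = 15.
Iteration 4: components of {Ring} -> Frame = 15*5 = 75.
Iteration 5: no further components; recursion stops.
SUM(amt) = 1 + 5 + 5 + 5 + 15 + 15 + 75 = 121.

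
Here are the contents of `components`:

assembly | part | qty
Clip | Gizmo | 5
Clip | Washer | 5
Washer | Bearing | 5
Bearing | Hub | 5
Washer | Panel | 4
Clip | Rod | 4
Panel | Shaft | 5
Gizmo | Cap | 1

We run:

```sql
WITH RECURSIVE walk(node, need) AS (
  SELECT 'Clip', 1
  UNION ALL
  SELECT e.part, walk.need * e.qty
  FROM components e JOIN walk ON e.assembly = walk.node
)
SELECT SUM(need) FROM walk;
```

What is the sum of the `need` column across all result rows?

Base: (Clip, need=1).
Iteration 1: components of {Clip} -> Gizmo = 1*5 = 5, Rod = 1*4 = 4, Washer = 1*5 = 5.
Iteration 2: components of {Gizmo,Rod,Washer} -> Bearing = 5*5 = 25, Cap = 5*1 = 5, Panel = 5*4 = 20.
Iteration 3: components of {Bearing,Cap,Panel} -> Hub = 25*5 = 125, Shaft = 20*5 = 100.
Iteration 4: no further components; recursion stops.
SUM(need) = 1 + 5 + 5 + 4 + 5 + 25 + 20 + 125 + 100 = 290.

290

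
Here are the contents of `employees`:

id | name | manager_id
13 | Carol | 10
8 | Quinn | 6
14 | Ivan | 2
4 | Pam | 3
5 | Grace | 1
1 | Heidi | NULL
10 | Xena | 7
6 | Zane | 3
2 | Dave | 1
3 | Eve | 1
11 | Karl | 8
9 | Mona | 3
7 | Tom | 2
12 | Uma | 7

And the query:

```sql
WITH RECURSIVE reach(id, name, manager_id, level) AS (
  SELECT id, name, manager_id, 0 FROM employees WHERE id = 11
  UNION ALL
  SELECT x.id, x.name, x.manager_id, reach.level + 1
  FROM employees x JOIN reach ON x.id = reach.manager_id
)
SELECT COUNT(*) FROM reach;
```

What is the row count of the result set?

Base: id=11 (Karl), manager_id=8, level 0.
Iteration 1: join on id=8 -> Quinn (id 8, manager_id=6, level 1).
Iteration 2: join on id=6 -> Zane (id 6, manager_id=3, level 2).
Iteration 3: join on id=3 -> Eve (id 3, manager_id=1, level 3).
Iteration 4: join on id=1 -> Heidi (id 1, manager_id=NULL, level 4).
Iteration 5: manager_id is NULL; no match; recursion stops.
Total rows emitted: 5.

5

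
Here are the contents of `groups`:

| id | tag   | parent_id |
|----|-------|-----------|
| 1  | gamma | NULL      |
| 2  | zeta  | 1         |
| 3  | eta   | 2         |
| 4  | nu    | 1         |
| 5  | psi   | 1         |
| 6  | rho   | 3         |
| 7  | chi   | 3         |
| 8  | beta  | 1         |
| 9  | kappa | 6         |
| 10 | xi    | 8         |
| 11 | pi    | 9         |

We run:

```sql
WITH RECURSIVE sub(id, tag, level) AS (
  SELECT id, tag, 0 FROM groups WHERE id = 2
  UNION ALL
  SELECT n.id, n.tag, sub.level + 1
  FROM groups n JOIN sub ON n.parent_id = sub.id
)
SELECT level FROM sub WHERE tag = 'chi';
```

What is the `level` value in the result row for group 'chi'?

Base: id=2 (zeta) at level 0.
Iteration 1: rows with parent_id in {2} -> eta (id 3, level 1).
Iteration 2: rows with parent_id in {3} -> rho (id 6, level 2), chi (id 7, level 2).
Iteration 3: rows with parent_id in {6,7} -> kappa (id 9, level 3).
Iteration 4: rows with parent_id in {9} -> pi (id 11, level 4).
Iteration 5: no rows with parent_id in {11}; recursion stops.

2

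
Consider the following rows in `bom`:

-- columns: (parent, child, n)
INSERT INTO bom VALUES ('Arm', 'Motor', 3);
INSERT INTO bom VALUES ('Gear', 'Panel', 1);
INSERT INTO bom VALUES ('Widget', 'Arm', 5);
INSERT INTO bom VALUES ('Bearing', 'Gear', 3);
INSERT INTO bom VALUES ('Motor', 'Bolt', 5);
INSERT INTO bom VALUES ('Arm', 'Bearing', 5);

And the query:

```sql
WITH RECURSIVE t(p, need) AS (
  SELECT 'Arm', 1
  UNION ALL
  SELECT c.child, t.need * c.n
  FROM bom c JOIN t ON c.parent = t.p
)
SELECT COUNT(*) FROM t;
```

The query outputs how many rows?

Base: (Arm, need=1).
Iteration 1: components of {Arm} -> Bearing = 1*5 = 5, Motor = 1*3 = 3.
Iteration 2: components of {Bearing,Motor} -> Bolt = 3*5 = 15, Gear = 5*3 = 15.
Iteration 3: components of {Bolt,Gear} -> Panel = 15*1 = 15.
Iteration 4: no further components; recursion stops.
Total rows emitted: 6.

6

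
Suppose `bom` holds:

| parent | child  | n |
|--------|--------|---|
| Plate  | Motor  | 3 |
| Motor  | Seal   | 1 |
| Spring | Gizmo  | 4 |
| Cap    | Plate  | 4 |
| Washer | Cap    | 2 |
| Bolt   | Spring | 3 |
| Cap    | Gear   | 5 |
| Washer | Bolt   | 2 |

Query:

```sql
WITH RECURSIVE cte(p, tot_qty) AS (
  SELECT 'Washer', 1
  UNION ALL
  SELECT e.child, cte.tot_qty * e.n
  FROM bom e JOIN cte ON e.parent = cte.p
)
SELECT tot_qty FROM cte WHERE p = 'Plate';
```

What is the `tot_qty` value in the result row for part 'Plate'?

8

Base: (Washer, tot_qty=1).
Iteration 1: components of {Washer} -> Bolt = 1*2 = 2, Cap = 1*2 = 2.
Iteration 2: components of {Bolt,Cap} -> Gear = 2*5 = 10, Plate = 2*4 = 8, Spring = 2*3 = 6.
Iteration 3: components of {Gear,Plate,Spring} -> Gizmo = 6*4 = 24, Motor = 8*3 = 24.
Iteration 4: components of {Gizmo,Motor} -> Seal = 24*1 = 24.
Iteration 5: no further components; recursion stops.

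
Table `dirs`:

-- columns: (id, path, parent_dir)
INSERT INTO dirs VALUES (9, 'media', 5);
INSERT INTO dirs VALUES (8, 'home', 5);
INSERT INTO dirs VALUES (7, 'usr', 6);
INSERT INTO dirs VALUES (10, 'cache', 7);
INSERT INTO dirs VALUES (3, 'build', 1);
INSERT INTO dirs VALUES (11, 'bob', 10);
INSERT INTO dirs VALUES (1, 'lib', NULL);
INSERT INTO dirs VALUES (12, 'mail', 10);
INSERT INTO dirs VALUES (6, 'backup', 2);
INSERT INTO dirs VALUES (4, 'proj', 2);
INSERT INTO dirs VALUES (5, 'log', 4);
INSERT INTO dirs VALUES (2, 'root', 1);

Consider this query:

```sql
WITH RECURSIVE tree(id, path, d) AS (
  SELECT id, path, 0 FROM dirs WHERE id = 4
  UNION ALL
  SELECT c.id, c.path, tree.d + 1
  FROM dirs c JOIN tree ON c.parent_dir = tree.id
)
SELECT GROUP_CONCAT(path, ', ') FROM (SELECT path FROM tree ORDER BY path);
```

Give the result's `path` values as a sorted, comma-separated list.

Base: id=4 (proj) at d 0.
Iteration 1: rows with parent_dir in {4} -> log (id 5, d 1).
Iteration 2: rows with parent_dir in {5} -> home (id 8, d 2), media (id 9, d 2).
Iteration 3: no rows with parent_dir in {8,9}; recursion stops.

home, log, media, proj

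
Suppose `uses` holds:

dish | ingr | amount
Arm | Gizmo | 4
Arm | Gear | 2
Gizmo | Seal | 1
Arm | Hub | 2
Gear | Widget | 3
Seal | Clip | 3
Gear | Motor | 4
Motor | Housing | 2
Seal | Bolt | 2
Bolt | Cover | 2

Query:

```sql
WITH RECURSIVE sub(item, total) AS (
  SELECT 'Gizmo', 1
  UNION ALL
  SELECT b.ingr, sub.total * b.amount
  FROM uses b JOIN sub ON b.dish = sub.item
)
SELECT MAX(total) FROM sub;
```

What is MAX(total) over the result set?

4

Base: (Gizmo, total=1).
Iteration 1: components of {Gizmo} -> Seal = 1*1 = 1.
Iteration 2: components of {Seal} -> Bolt = 1*2 = 2, Clip = 1*3 = 3.
Iteration 3: components of {Bolt,Clip} -> Cover = 2*2 = 4.
Iteration 4: no further components; recursion stops.
total values: 1, 1, 3, 2, 4; the maximum is 4.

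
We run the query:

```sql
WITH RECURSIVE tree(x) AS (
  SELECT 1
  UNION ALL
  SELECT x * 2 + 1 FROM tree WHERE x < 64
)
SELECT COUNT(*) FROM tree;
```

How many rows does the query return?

Base: x=1.
Iteration 1: 1 < 64 holds -> x = 1 * 2 + 1 = 3.
Iteration 2: 3 < 64 holds -> x = 3 * 2 + 1 = 7.
Iteration 3: 7 < 64 holds -> x = 7 * 2 + 1 = 15.
Iteration 4: 15 < 64 holds -> x = 15 * 2 + 1 = 31.
Iteration 5: 31 < 64 holds -> x = 31 * 2 + 1 = 63.
Iteration 6: 63 < 64 holds -> x = 63 * 2 + 1 = 127.
Iteration 7: 127 < 64 fails; recursion stops.
Total rows emitted: 7.

7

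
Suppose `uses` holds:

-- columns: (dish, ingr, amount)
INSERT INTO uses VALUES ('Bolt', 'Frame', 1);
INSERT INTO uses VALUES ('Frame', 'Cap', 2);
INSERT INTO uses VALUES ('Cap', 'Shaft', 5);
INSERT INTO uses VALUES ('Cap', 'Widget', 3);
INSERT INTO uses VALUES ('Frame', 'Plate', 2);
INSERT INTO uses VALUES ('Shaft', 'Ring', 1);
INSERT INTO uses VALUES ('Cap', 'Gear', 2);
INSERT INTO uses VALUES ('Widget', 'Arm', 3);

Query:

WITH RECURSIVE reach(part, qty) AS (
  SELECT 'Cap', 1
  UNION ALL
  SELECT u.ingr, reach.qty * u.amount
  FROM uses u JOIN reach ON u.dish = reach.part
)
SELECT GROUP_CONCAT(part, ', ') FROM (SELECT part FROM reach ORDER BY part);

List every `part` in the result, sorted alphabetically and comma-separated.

Base: (Cap, qty=1).
Iteration 1: components of {Cap} -> Gear = 1*2 = 2, Shaft = 1*5 = 5, Widget = 1*3 = 3.
Iteration 2: components of {Gear,Shaft,Widget} -> Arm = 3*3 = 9, Ring = 5*1 = 5.
Iteration 3: no further components; recursion stops.

Arm, Cap, Gear, Ring, Shaft, Widget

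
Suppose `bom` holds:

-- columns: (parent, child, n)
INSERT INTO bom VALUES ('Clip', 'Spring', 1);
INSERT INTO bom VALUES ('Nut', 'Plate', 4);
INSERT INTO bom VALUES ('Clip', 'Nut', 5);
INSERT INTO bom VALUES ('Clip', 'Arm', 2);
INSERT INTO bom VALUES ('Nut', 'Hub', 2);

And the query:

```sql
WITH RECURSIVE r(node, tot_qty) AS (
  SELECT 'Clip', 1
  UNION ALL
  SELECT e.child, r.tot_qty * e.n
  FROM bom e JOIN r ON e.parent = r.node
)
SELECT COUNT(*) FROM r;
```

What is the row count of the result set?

6

Base: (Clip, tot_qty=1).
Iteration 1: components of {Clip} -> Arm = 1*2 = 2, Nut = 1*5 = 5, Spring = 1*1 = 1.
Iteration 2: components of {Arm,Nut,Spring} -> Hub = 5*2 = 10, Plate = 5*4 = 20.
Iteration 3: no further components; recursion stops.
Total rows emitted: 6.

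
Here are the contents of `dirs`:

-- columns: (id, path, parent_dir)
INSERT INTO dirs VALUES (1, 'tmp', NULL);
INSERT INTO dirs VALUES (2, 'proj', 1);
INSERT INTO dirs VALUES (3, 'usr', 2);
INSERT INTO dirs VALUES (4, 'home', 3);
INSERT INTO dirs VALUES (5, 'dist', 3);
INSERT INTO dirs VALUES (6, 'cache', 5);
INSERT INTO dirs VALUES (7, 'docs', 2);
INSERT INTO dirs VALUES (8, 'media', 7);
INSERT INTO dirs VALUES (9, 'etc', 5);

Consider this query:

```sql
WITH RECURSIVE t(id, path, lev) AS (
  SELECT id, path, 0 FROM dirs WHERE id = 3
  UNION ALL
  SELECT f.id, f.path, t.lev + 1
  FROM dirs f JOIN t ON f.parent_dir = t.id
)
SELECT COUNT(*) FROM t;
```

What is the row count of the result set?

5

Base: id=3 (usr) at lev 0.
Iteration 1: rows with parent_dir in {3} -> home (id 4, lev 1), dist (id 5, lev 1).
Iteration 2: rows with parent_dir in {4,5} -> cache (id 6, lev 2), etc (id 9, lev 2).
Iteration 3: no rows with parent_dir in {6,9}; recursion stops.
Total rows emitted: 5.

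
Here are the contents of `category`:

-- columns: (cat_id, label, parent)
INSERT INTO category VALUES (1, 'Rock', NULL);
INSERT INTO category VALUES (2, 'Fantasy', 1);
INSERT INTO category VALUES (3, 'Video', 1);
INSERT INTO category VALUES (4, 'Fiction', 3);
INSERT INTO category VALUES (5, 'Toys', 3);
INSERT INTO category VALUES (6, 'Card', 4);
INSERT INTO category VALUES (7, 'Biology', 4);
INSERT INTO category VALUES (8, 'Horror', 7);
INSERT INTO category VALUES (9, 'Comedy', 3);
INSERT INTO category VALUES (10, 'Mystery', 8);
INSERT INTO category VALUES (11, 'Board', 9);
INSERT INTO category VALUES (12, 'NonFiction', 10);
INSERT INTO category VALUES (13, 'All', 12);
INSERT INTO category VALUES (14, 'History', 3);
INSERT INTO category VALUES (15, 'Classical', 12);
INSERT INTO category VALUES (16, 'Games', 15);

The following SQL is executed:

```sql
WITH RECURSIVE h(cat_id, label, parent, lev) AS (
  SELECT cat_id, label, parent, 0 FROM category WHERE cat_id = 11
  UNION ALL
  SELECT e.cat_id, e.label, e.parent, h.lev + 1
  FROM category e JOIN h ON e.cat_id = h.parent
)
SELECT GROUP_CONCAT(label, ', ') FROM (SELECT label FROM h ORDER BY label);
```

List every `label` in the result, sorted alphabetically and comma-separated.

Board, Comedy, Rock, Video

Base: cat_id=11 (Board), parent=9, lev 0.
Iteration 1: join on cat_id=9 -> Comedy (id 9, parent=3, lev 1).
Iteration 2: join on cat_id=3 -> Video (id 3, parent=1, lev 2).
Iteration 3: join on cat_id=1 -> Rock (id 1, parent=NULL, lev 3).
Iteration 4: parent is NULL; no match; recursion stops.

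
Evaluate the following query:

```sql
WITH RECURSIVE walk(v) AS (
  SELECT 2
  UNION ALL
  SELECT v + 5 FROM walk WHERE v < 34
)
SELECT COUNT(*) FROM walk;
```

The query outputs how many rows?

Base: v=2.
Iteration 1: 2 < 34 holds -> v = 2 + 5 = 7.
Iteration 2: 7 < 34 holds -> v = 7 + 5 = 12.
Iteration 3: 12 < 34 holds -> v = 12 + 5 = 17.
Iteration 4: 17 < 34 holds -> v = 17 + 5 = 22.
Iteration 5: 22 < 34 holds -> v = 22 + 5 = 27.
Iteration 6: 27 < 34 holds -> v = 27 + 5 = 32.
Iteration 7: 32 < 34 holds -> v = 32 + 5 = 37.
Iteration 8: 37 < 34 fails; recursion stops.
Total rows emitted: 8.

8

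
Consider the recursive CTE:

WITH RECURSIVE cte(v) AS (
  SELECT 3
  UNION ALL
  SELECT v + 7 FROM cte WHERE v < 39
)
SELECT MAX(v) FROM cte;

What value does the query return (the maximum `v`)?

Base: v=3.
Iteration 1: 3 < 39 holds -> v = 3 + 7 = 10.
Iteration 2: 10 < 39 holds -> v = 10 + 7 = 17.
Iteration 3: 17 < 39 holds -> v = 17 + 7 = 24.
Iteration 4: 24 < 39 holds -> v = 24 + 7 = 31.
Iteration 5: 31 < 39 holds -> v = 31 + 7 = 38.
Iteration 6: 38 < 39 holds -> v = 38 + 7 = 45.
Iteration 7: 45 < 39 fails; recursion stops.
v values: 3, 10, 17, 24, 31, 38, 45; the maximum is 45.

45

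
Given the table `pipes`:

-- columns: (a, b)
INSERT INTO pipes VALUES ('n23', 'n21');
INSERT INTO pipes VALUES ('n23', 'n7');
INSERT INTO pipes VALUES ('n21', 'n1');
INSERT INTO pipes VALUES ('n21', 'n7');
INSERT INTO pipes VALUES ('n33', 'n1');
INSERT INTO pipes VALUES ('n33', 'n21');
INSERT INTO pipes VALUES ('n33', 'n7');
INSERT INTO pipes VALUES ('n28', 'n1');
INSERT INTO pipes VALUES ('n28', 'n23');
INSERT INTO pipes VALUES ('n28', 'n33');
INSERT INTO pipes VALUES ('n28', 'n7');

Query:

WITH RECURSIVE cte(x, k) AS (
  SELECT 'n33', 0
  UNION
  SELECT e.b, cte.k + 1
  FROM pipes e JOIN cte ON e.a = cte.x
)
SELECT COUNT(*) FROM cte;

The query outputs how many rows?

Base: (n33, k=0).
Iteration 1: edges from {n33} -> (n1, k=1), (n21, k=1), (n7, k=1).
Iteration 2: edges from {n1,n21,n7} -> (n1, k=2), (n7, k=2).
Iteration 3: no outgoing edges from {n1,n7}; recursion stops.
Total rows emitted: 6.

6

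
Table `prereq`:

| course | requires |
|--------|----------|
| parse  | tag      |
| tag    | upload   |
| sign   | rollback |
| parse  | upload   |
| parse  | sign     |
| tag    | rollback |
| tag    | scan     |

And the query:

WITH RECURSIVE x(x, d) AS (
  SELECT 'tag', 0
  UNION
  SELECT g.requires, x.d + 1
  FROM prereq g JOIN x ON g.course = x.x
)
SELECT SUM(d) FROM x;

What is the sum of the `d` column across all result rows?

Base: (tag, d=0).
Iteration 1: edges from {tag} -> (rollback, d=1), (scan, d=1), (upload, d=1).
Iteration 2: no outgoing edges from {rollback,scan,upload}; recursion stops.
SUM(d) = 0 + 1 + 1 + 1 = 3.

3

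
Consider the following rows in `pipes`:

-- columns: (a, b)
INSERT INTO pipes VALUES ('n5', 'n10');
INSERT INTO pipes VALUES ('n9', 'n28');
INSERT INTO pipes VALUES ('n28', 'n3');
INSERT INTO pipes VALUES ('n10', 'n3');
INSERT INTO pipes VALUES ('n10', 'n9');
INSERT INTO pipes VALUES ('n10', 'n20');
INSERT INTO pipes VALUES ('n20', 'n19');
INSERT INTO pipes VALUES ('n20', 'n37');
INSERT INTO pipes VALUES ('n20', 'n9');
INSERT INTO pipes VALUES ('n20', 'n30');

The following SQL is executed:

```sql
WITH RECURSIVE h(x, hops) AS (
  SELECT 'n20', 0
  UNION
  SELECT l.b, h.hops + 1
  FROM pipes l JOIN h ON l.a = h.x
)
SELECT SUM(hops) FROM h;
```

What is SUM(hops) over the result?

9

Base: (n20, hops=0).
Iteration 1: edges from {n20} -> (n19, hops=1), (n30, hops=1), (n37, hops=1), (n9, hops=1).
Iteration 2: edges from {n19,n30,n37,n9} -> (n28, hops=2).
Iteration 3: edges from {n28} -> (n3, hops=3).
Iteration 4: no outgoing edges from {n3}; recursion stops.
SUM(hops) = 0 + 1 + 1 + 1 + 1 + 2 + 3 = 9.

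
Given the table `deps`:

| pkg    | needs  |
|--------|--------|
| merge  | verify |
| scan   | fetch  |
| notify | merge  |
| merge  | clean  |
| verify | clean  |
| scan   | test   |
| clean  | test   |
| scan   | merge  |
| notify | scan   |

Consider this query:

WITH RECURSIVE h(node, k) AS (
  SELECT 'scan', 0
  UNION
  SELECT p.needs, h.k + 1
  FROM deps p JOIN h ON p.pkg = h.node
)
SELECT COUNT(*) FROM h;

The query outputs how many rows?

9

Base: (scan, k=0).
Iteration 1: edges from {scan} -> (fetch, k=1), (merge, k=1), (test, k=1).
Iteration 2: edges from {fetch,merge,test} -> (clean, k=2), (verify, k=2).
Iteration 3: edges from {clean,verify} -> (clean, k=3), (test, k=3).
Iteration 4: edges from {clean,test} -> (test, k=4).
Iteration 5: no outgoing edges from {test}; recursion stops.
Total rows emitted: 9.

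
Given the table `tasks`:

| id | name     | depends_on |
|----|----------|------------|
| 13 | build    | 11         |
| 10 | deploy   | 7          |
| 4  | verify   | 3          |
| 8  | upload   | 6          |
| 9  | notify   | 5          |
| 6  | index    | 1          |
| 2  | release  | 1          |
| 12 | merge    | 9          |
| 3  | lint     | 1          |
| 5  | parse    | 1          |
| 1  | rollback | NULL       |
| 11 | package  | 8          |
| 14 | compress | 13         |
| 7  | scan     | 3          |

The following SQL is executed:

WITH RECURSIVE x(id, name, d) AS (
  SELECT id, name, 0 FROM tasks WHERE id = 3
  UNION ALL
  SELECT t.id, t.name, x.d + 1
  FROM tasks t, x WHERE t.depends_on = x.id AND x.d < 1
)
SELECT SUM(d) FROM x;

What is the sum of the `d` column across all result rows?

2

Base: id=3 (lint) at d 0.
Iteration 1: rows with depends_on in {3} -> verify (id 4, d 1), scan (id 7, d 1).
Iteration 2: d < 1 fails for all current rows; recursion stops.
SUM(d) = 0 + 1 + 1 = 2.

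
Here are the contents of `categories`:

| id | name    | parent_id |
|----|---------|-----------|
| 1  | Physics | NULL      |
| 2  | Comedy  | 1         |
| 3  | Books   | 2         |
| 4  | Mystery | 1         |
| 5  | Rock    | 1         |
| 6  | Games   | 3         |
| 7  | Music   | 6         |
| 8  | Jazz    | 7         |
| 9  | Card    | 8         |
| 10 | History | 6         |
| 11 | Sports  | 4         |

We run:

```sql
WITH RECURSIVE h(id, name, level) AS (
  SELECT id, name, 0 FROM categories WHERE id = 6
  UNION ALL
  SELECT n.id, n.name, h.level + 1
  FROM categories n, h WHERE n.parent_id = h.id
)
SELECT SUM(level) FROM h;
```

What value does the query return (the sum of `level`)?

7

Base: id=6 (Games) at level 0.
Iteration 1: rows with parent_id in {6} -> Music (id 7, level 1), History (id 10, level 1).
Iteration 2: rows with parent_id in {7,10} -> Jazz (id 8, level 2).
Iteration 3: rows with parent_id in {8} -> Card (id 9, level 3).
Iteration 4: no rows with parent_id in {9}; recursion stops.
SUM(level) = 0 + 1 + 1 + 2 + 3 = 7.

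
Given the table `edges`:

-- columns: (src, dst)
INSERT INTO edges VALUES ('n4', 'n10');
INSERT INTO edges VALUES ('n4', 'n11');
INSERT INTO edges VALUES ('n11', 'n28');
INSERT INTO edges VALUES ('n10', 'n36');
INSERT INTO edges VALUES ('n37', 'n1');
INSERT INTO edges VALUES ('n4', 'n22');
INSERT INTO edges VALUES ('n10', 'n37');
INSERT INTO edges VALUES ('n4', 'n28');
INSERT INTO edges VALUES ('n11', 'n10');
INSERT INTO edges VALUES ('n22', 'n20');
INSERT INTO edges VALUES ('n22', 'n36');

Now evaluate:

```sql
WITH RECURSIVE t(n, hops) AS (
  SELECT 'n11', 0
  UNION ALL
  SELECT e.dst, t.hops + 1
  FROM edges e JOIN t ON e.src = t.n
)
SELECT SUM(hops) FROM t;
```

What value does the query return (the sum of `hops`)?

Base: (n11, hops=0).
Iteration 1: edges from {n11} -> (n10, hops=1), (n28, hops=1).
Iteration 2: edges from {n10,n28} -> (n36, hops=2), (n37, hops=2).
Iteration 3: edges from {n36,n37} -> (n1, hops=3).
Iteration 4: no outgoing edges from {n1}; recursion stops.
SUM(hops) = 0 + 1 + 1 + 2 + 2 + 3 = 9.

9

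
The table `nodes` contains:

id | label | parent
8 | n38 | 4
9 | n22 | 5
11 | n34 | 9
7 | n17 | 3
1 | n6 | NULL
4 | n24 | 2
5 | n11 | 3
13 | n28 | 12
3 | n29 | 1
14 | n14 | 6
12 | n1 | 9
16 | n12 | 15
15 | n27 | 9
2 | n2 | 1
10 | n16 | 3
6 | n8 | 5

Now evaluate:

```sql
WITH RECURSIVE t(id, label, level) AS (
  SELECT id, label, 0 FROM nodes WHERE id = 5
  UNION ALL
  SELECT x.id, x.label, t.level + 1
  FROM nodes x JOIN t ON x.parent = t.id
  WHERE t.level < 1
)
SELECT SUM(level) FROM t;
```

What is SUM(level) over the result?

2

Base: id=5 (n11) at level 0.
Iteration 1: rows with parent in {5} -> n8 (id 6, level 1), n22 (id 9, level 1).
Iteration 2: level < 1 fails for all current rows; recursion stops.
SUM(level) = 0 + 1 + 1 = 2.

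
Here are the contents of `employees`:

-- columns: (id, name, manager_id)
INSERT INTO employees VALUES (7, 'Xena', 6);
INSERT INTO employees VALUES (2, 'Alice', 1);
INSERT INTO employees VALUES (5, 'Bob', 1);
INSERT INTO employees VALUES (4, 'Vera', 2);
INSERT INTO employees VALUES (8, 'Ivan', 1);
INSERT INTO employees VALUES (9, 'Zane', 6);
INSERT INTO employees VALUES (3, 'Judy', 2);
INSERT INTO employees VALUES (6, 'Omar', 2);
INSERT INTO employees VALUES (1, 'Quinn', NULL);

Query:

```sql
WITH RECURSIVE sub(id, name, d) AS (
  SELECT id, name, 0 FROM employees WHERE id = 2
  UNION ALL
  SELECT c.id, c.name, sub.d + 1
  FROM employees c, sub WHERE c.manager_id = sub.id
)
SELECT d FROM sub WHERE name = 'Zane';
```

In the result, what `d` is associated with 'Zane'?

Base: id=2 (Alice) at d 0.
Iteration 1: rows with manager_id in {2} -> Judy (id 3, d 1), Vera (id 4, d 1), Omar (id 6, d 1).
Iteration 2: rows with manager_id in {3,4,6} -> Xena (id 7, d 2), Zane (id 9, d 2).
Iteration 3: no rows with manager_id in {7,9}; recursion stops.

2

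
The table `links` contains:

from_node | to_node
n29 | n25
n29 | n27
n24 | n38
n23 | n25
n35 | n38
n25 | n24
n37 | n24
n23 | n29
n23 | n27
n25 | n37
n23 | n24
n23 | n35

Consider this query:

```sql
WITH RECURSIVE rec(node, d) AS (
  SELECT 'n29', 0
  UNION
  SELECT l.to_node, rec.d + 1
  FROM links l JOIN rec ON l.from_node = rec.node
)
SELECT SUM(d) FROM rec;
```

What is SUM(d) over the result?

Base: (n29, d=0).
Iteration 1: edges from {n29} -> (n25, d=1), (n27, d=1).
Iteration 2: edges from {n25,n27} -> (n24, d=2), (n37, d=2).
Iteration 3: edges from {n24,n37} -> (n24, d=3), (n38, d=3).
Iteration 4: edges from {n24,n38} -> (n38, d=4).
Iteration 5: no outgoing edges from {n38}; recursion stops.
SUM(d) = 0 + 1 + 1 + 2 + 2 + 3 + 3 + 4 = 16.

16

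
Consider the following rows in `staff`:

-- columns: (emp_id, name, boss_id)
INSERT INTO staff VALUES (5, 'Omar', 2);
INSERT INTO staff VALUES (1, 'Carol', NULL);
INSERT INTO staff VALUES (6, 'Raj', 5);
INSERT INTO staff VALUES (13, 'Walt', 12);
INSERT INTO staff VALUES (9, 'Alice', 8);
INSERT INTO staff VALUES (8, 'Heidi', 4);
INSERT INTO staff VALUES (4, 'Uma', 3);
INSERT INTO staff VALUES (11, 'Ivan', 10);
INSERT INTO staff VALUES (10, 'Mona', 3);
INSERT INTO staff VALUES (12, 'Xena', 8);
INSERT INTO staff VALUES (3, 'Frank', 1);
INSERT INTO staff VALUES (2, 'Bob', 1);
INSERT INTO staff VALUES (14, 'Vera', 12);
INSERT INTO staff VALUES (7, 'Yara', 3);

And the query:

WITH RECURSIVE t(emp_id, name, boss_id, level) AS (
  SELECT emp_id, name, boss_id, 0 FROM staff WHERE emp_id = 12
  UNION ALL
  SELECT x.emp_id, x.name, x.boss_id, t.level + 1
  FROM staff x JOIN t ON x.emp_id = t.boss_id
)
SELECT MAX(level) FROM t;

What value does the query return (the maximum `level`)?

Base: emp_id=12 (Xena), boss_id=8, level 0.
Iteration 1: join on emp_id=8 -> Heidi (id 8, boss_id=4, level 1).
Iteration 2: join on emp_id=4 -> Uma (id 4, boss_id=3, level 2).
Iteration 3: join on emp_id=3 -> Frank (id 3, boss_id=1, level 3).
Iteration 4: join on emp_id=1 -> Carol (id 1, boss_id=NULL, level 4).
Iteration 5: boss_id is NULL; no match; recursion stops.
level values: 0, 1, 2, 3, 4; the maximum is 4.

4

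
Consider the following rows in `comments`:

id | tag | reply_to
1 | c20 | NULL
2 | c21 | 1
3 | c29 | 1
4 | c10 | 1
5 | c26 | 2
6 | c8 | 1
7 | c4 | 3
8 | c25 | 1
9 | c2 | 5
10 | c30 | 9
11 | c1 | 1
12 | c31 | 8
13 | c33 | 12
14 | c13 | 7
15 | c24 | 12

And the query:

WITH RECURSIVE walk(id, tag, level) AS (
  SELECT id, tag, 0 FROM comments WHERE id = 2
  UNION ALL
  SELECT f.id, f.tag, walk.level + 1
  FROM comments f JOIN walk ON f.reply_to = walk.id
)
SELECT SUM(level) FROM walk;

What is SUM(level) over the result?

Base: id=2 (c21) at level 0.
Iteration 1: rows with reply_to in {2} -> c26 (id 5, level 1).
Iteration 2: rows with reply_to in {5} -> c2 (id 9, level 2).
Iteration 3: rows with reply_to in {9} -> c30 (id 10, level 3).
Iteration 4: no rows with reply_to in {10}; recursion stops.
SUM(level) = 0 + 1 + 2 + 3 = 6.

6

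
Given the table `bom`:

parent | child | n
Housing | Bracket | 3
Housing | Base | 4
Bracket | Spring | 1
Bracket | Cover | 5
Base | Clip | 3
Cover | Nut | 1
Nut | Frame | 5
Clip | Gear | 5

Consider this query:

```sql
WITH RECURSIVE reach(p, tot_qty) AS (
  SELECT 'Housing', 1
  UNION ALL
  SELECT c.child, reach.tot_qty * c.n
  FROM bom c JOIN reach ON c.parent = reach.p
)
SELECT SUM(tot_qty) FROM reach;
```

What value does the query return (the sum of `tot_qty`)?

Base: (Housing, tot_qty=1).
Iteration 1: components of {Housing} -> Base = 1*4 = 4, Bracket = 1*3 = 3.
Iteration 2: components of {Base,Bracket} -> Clip = 4*3 = 12, Cover = 3*5 = 15, Spring = 3*1 = 3.
Iteration 3: components of {Clip,Cover,Spring} -> Gear = 12*5 = 60, Nut = 15*1 = 15.
Iteration 4: components of {Gear,Nut} -> Frame = 15*5 = 75.
Iteration 5: no further components; recursion stops.
SUM(tot_qty) = 1 + 3 + 4 + 3 + 15 + 12 + 15 + 60 + 75 = 188.

188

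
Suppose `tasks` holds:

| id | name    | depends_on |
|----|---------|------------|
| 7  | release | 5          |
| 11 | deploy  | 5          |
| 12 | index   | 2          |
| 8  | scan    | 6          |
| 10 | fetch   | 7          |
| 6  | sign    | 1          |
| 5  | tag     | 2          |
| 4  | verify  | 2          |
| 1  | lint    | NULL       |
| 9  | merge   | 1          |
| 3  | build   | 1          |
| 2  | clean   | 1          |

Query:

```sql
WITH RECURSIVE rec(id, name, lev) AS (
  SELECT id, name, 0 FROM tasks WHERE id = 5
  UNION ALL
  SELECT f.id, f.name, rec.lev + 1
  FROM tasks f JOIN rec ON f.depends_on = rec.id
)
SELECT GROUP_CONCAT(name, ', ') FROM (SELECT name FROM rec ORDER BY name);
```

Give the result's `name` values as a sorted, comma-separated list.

Base: id=5 (tag) at lev 0.
Iteration 1: rows with depends_on in {5} -> release (id 7, lev 1), deploy (id 11, lev 1).
Iteration 2: rows with depends_on in {7,11} -> fetch (id 10, lev 2).
Iteration 3: no rows with depends_on in {10}; recursion stops.

deploy, fetch, release, tag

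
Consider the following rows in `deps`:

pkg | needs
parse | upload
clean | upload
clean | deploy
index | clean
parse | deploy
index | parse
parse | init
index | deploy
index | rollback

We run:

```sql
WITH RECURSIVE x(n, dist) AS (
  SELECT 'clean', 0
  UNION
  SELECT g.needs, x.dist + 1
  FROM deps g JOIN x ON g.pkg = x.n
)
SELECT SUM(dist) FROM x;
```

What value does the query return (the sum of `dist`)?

Base: (clean, dist=0).
Iteration 1: edges from {clean} -> (deploy, dist=1), (upload, dist=1).
Iteration 2: no outgoing edges from {deploy,upload}; recursion stops.
SUM(dist) = 0 + 1 + 1 = 2.

2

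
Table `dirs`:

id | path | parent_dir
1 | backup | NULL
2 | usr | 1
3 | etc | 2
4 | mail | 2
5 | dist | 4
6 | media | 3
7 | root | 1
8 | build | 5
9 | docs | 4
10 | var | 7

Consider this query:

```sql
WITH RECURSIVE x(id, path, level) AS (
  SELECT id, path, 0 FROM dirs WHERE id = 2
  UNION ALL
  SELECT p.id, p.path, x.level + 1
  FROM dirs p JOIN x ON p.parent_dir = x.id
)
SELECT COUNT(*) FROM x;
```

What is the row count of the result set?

7

Base: id=2 (usr) at level 0.
Iteration 1: rows with parent_dir in {2} -> etc (id 3, level 1), mail (id 4, level 1).
Iteration 2: rows with parent_dir in {3,4} -> dist (id 5, level 2), media (id 6, level 2), docs (id 9, level 2).
Iteration 3: rows with parent_dir in {5,6,9} -> build (id 8, level 3).
Iteration 4: no rows with parent_dir in {8}; recursion stops.
Total rows emitted: 7.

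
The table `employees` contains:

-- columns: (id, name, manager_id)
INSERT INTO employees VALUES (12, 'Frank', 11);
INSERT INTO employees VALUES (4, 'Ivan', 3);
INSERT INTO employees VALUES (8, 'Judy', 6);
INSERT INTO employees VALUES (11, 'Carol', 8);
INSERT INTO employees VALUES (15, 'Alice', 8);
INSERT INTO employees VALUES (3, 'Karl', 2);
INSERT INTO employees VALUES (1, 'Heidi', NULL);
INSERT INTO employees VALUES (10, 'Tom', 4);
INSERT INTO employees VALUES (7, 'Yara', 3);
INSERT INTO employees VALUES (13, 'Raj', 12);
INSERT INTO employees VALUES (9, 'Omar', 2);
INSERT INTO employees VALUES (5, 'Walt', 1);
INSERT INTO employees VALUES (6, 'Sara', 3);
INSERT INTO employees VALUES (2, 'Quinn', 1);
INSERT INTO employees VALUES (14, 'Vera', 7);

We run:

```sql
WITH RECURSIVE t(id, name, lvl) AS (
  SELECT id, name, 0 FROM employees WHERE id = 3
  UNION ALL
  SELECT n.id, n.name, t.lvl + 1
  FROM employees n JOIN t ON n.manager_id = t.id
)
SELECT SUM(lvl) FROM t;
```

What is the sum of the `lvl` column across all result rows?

Base: id=3 (Karl) at lvl 0.
Iteration 1: rows with manager_id in {3} -> Ivan (id 4, lvl 1), Sara (id 6, lvl 1), Yara (id 7, lvl 1).
Iteration 2: rows with manager_id in {4,6,7} -> Judy (id 8, lvl 2), Tom (id 10, lvl 2), Vera (id 14, lvl 2).
Iteration 3: rows with manager_id in {8,10,14} -> Carol (id 11, lvl 3), Alice (id 15, lvl 3).
Iteration 4: rows with manager_id in {11,15} -> Frank (id 12, lvl 4).
Iteration 5: rows with manager_id in {12} -> Raj (id 13, lvl 5).
Iteration 6: no rows with manager_id in {13}; recursion stops.
SUM(lvl) = 0 + 1 + 1 + 1 + 2 + 2 + 2 + 3 + 3 + 4 + 5 = 24.

24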